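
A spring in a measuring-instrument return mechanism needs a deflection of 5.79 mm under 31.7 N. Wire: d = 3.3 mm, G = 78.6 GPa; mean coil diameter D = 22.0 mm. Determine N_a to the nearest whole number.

20

Required rate k = F/δ = 31.7/5.79 = 5.475 N/mm
N_a = Gd⁴/(8D³k) = (78.6×10³ × 3.3⁴)/(8 × 22.0³ × 5.475)
    = 9.32134e+06 / 466379 = 19.99 → 20 coils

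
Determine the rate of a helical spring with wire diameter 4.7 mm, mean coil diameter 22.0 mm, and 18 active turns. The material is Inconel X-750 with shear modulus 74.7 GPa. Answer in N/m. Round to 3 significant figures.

k = Gd⁴/(8D³N_a) = (74.7×10³ × 4.7⁴) / (8 × 22.0³ × 18)
  = 3.64512e+07 / 1.53331e+06 = 23.773 N/mm = 23773 N/m

23800 N/m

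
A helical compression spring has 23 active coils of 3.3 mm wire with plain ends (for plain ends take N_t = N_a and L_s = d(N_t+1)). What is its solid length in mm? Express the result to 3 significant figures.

plain ends: N_t = N_a = 23
L_s = d·(N_t+1) = 3.3 × 24 = 79.2 mm

79.2 mm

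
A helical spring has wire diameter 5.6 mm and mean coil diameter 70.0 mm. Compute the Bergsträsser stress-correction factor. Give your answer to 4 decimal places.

1.1064

C = D/d = 70.0/5.6 = 12.5000
K_B = (4C+2)/(4C−3) = 52.000/47.000 = 1.1064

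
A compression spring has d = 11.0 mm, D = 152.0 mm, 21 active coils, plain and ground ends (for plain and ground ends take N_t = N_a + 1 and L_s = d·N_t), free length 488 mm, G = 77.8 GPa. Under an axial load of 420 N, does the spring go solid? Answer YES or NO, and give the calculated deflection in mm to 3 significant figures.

NO, δ = 218 mm

k = Gd⁴/(8D³N_a) = (77.8×10³)(11.0⁴)/(8·152.0³·21) = 1.9307 N/mm
N_t = 22; L_s = 11.0·22 = 242 mm; δ_solid = L₀ − L_s = 488 − 242 = 246 mm
δ = F/k = 420/1.9307 = 217.54 mm
δ < δ_solid → spring does not go solid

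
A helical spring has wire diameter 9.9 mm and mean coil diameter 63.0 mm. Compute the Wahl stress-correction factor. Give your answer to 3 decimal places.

1.236

C = D/d = 63.0/9.9 = 6.3636
K_W = (4C−1)/(4C−4) + 0.615/C = 24.455/21.455 + 0.0966 = 1.2365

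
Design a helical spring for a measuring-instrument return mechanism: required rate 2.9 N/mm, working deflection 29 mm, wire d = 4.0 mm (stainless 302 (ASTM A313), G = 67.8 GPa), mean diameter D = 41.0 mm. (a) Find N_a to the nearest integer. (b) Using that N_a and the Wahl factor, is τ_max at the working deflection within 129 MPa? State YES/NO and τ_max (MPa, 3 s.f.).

(a) 11 coils; (b) NO, τ_max = 154 MPa

N_a = Gd⁴/(8D³k) = (67.8×10³)(4.0⁴)/(8·41.0³·2.9) = 10.86 → N_a = 11
Actual rate k = Gd⁴/(8D³·11) = 2.8618 N/mm
Working load F = kδ = 2.8618·29 = 82.991 N
C = 41.0/4.0 = 10.2500; K_W = (4C−1)/(4C−4)+0.615/C = 1.1411
τ_max = K_W·8FD/(πd³) = 1.1411·135.39 = 154.49 MPa
τ_max > 129 MPa → exceeds allowable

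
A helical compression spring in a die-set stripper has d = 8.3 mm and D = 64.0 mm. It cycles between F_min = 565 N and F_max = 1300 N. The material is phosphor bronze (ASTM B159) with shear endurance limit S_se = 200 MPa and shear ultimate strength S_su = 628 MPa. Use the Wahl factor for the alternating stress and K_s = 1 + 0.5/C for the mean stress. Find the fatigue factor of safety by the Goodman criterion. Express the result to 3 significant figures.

C = D/d = 64.0/8.3 = 7.7108; K_W = (4C−1)/(4C−4)+0.615/C = 1.1915; K_s = 1+0.5/C = 1.0648
F_a = (F_max−F_min)/2 = 367.5 N; F_m = (F_max+F_min)/2 = 932.5 N
τ_a = K_W·8F_aD/(πd³) = 1.1915 × 104.75 = 124.81 MPa
τ_m = K_s·8F_mD/(πd³) = 1.0648 × 265.79 = 283.02 MPa
Goodman: 1/n_f = τ_a/S_se + τ_m/S_su = 124.81/200 + 283.02/628 = 0.62404 + 0.45067 = 1.0747
n_f = 1/1.0747 = 0.9305

0.930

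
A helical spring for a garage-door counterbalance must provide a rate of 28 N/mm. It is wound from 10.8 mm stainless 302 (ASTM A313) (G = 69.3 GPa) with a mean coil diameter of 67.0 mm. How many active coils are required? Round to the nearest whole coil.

14

N_a = Gd⁴/(8D³k) = (69.3×10³ × 10.8⁴)/(8 × 67.0³ × 28)
    = 9.42819e+08 / 6.73709e+07 = 13.99 → 14 coils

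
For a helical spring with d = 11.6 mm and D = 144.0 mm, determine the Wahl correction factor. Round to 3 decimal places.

1.115

C = D/d = 144.0/11.6 = 12.4138
K_W = (4C−1)/(4C−4) + 0.615/C = 48.655/45.655 + 0.0495 = 1.1153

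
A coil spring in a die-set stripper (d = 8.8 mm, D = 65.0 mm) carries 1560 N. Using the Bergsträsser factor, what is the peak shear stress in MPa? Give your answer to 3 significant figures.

450 MPa

Spring index C = D/d = 65.0/8.8 = 7.3864
K_B = (4C+2)/(4C−3) = 31.545/26.545 = 1.1884
τ₀ = 8FD/(πd³) = 8·1560·65.0/(π·8.8³) = 811200/2140.9 = 378.9 MPa
τ_max = K·τ₀ = 1.1884 × 378.9 = 450.27 MPa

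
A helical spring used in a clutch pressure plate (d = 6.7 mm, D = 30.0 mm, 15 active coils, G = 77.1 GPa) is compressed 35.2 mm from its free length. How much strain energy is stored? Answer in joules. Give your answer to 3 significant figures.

29.7 J

k = Gd⁴/(8D³N_a) = (77.1×10³)(6.7⁴)/(8·30.0³·15) = 47.952 N/mm
U = ½kδ² = 0.5 × 47.952 × 35.2² = 29707 N·mm = 29.707 J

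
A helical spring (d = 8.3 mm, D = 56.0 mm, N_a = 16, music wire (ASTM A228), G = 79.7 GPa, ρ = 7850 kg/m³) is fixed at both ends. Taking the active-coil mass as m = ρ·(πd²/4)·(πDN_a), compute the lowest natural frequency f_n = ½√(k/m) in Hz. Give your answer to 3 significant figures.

59.3 Hz

k = Gd⁴/(8D³N_a) = (79.7×10³)(8.3⁴)/(8·56.0³·16) = 16.827 N/mm = 16827 N/m
Wire length L = πDN_a = π·56.0·16 = 2814.9 mm
m = ρ·(πd²/4)·L = 7850 × 54.106×10⁻⁶ m² × 2.8149 m = 1.1956 kg
f_n = ½√(k/m) = 0.5·√(16827/1.1956) = 0.5·√(14074) = 59.317 Hz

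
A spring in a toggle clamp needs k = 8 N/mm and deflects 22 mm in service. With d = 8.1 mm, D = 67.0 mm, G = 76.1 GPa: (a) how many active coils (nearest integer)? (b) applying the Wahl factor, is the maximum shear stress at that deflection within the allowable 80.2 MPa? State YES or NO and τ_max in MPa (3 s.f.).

N_a = Gd⁴/(8D³k) = (76.1×10³)(8.1⁴)/(8·67.0³·8) = 17.02 → N_a = 17
Actual rate k = Gd⁴/(8D³·17) = 8.0087 N/mm
Working load F = kδ = 8.0087·22 = 176.19 N
C = 67.0/8.1 = 8.2716; K_W = (4C−1)/(4C−4)+0.615/C = 1.1775
τ_max = K_W·8FD/(πd³) = 1.1775·56.565 = 66.604 MPa
τ_max ≤ 80.2 MPa → acceptable

(a) 17 coils; (b) YES, τ_max = 66.6 MPa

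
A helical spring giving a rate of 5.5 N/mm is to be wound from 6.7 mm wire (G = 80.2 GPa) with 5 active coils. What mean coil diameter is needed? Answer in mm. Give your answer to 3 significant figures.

90.2 mm

D = (Gd⁴/(8N_a·k))^(1/3) = (80.2×10³·6.7⁴/(8·5·5.5))^(1/3)
  = (734600)^(1/3) = 90.2299 mm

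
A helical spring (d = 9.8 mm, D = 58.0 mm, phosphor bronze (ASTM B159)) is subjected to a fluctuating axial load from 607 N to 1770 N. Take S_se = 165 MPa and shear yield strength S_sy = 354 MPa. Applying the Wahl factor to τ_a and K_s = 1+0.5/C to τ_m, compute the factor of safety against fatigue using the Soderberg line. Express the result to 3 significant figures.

0.790

C = D/d = 58.0/9.8 = 5.9184; K_W = (4C−1)/(4C−4)+0.615/C = 1.2564; K_s = 1+0.5/C = 1.0845
F_a = (F_max−F_min)/2 = 581.5 N; F_m = (F_max+F_min)/2 = 1188.5 N
τ_a = K_W·8F_aD/(πd³) = 1.2564 × 91.251 = 114.65 MPa
τ_m = K_s·8F_mD/(πd³) = 1.0845 × 186.5 = 202.26 MPa
Soderberg: 1/n_f = τ_a/S_se + τ_m/S_sy = 114.65/165 + 202.26/354 = 0.69484 + 0.57136 = 1.2662
n_f = 1/1.2662 = 0.7898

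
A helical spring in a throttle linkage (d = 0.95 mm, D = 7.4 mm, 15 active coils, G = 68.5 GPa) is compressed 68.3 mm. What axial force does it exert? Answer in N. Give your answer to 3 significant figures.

k = Gd⁴/(8D³N_a) = (68.5×10³)(0.95⁴)/(8·7.4³·15) = 1.1474 N/mm
F = k·δ = 1.1474 × 68.3 = 78.366 N

78.4 N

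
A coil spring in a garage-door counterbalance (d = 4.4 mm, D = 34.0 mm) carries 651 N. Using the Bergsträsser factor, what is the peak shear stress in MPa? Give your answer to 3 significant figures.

Spring index C = D/d = 34.0/4.4 = 7.7273
K_B = (4C+2)/(4C−3) = 32.909/27.909 = 1.1792
τ₀ = 8FD/(πd³) = 8·651·34.0/(π·4.4³) = 177072/267.61 = 661.67 MPa
τ_max = K·τ₀ = 1.1792 × 661.67 = 780.21 MPa

780 MPa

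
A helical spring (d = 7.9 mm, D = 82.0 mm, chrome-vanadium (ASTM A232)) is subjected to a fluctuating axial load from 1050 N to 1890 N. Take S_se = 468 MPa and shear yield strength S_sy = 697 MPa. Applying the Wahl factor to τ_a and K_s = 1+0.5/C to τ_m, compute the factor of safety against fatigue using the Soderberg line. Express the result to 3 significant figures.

0.730

C = D/d = 82.0/7.9 = 10.3797; K_W = (4C−1)/(4C−4)+0.615/C = 1.1392; K_s = 1+0.5/C = 1.0482
F_a = (F_max−F_min)/2 = 420 N; F_m = (F_max+F_min)/2 = 1470 N
τ_a = K_W·8F_aD/(πd³) = 1.1392 × 177.88 = 202.64 MPa
τ_m = K_s·8F_mD/(πd³) = 1.0482 × 622.57 = 652.56 MPa
Soderberg: 1/n_f = τ_a/S_se + τ_m/S_sy = 202.64/468 + 652.56/697 = 0.43299 + 0.93624 = 1.3692
n_f = 1/1.3692 = 0.7303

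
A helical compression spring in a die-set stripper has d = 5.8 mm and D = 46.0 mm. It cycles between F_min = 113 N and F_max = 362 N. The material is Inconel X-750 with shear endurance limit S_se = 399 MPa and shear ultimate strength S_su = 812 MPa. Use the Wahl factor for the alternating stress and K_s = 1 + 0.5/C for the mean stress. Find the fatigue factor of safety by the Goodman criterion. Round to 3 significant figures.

C = D/d = 46.0/5.8 = 7.9310; K_W = (4C−1)/(4C−4)+0.615/C = 1.1858; K_s = 1+0.5/C = 1.0630
F_a = (F_max−F_min)/2 = 124.5 N; F_m = (F_max+F_min)/2 = 237.5 N
τ_a = K_W·8F_aD/(πd³) = 1.1858 × 74.745 = 88.629 MPa
τ_m = K_s·8F_mD/(πd³) = 1.0630 × 142.59 = 151.58 MPa
Goodman: 1/n_f = τ_a/S_se + τ_m/S_su = 88.629/399 + 151.58/812 = 0.22213 + 0.18667 = 0.4088
n_f = 1/0.4088 = 2.446

2.45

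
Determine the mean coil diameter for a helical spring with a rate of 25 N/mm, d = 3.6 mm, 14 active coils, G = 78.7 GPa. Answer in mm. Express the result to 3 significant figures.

D = (Gd⁴/(8N_a·k))^(1/3) = (78.7×10³·3.6⁴/(8·14·25))^(1/3)
  = (4720.92)^(1/3) = 16.7755 mm

16.8 mm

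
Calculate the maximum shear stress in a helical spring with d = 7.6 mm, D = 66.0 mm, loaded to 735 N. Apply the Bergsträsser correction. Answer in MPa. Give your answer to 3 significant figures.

Spring index C = D/d = 66.0/7.6 = 8.6842
K_B = (4C+2)/(4C−3) = 36.737/31.737 = 1.1575
τ₀ = 8FD/(πd³) = 8·735·66.0/(π·7.6³) = 388080/1379.1 = 281.4 MPa
τ_max = K·τ₀ = 1.1575 × 281.4 = 325.74 MPa

326 MPa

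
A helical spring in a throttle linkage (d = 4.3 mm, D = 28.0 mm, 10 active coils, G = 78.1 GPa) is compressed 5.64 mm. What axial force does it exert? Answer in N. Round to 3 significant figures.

k = Gd⁴/(8D³N_a) = (78.1×10³)(4.3⁴)/(8·28.0³·10) = 15.204 N/mm
F = k·δ = 15.204 × 5.64 = 85.751 N

85.8 N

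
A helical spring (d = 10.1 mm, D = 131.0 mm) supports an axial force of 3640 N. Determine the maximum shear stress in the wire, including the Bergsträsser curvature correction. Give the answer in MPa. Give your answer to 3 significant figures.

1300 MPa

Spring index C = D/d = 131.0/10.1 = 12.9703
K_B = (4C+2)/(4C−3) = 53.881/48.881 = 1.1023
τ₀ = 8FD/(πd³) = 8·3640·131.0/(π·10.1³) = 3.81472e+06/3236.8 = 1178.6 MPa
τ_max = K·τ₀ = 1.1023 × 1178.6 = 1299.1 MPa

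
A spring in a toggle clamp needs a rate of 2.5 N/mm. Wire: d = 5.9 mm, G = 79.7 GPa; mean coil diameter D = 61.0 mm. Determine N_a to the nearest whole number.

21

N_a = Gd⁴/(8D³k) = (79.7×10³ × 5.9⁴)/(8 × 61.0³ × 2.5)
    = 9.65754e+07 / 4.53962e+06 = 21.27 → 21 coils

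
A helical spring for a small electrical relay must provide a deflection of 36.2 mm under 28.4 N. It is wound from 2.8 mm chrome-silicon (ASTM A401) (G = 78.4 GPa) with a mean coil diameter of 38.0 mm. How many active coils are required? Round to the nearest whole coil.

14

Required rate k = F/δ = 28.4/36.2 = 0.78453 N/mm
N_a = Gd⁴/(8D³k) = (78.4×10³ × 2.8⁴)/(8 × 38.0³ × 0.78453)
    = 4.8189e+06 / 344390 = 13.99 → 14 coils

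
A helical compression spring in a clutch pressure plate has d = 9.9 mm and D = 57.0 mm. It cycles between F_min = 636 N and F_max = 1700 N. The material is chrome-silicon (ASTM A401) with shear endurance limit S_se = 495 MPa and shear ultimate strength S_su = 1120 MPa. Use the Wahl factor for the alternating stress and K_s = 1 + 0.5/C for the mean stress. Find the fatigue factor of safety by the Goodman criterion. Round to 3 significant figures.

2.68

C = D/d = 57.0/9.9 = 5.7576; K_W = (4C−1)/(4C−4)+0.615/C = 1.2645; K_s = 1+0.5/C = 1.0868
F_a = (F_max−F_min)/2 = 532 N; F_m = (F_max+F_min)/2 = 1168 N
τ_a = K_W·8F_aD/(πd³) = 1.2645 × 79.583 = 100.63 MPa
τ_m = K_s·8F_mD/(πd³) = 1.0868 × 174.72 = 189.9 MPa
Goodman: 1/n_f = τ_a/S_se + τ_m/S_su = 100.63/495 + 189.9/1120 = 0.20329 + 0.16955 = 0.37284
n_f = 1/0.37284 = 2.682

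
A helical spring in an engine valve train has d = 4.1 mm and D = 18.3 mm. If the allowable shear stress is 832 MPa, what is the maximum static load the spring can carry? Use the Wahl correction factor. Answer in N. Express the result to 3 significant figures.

909 N

C = D/d = 18.3/4.1 = 4.4634
K_W = (4C−1)/(4C−4) + 0.615/C = 16.854/13.854 + 0.1378 = 1.3543
τ_max = K·8FD/(πd³) → F_max = τ_allow·πd³/(8DK)
F_max = 832·π·4.1³/(8·18.3·1.3543) = 1.8015e+05/198.27 = 908.57 N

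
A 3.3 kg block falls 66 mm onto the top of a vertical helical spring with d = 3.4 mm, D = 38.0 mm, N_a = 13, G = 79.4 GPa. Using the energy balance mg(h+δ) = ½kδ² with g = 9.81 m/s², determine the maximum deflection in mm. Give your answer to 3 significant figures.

68.4 mm

k = Gd⁴/(8D³N_a) = (79.4×10³)(3.4⁴)/(8·38.0³·13) = 1.8593 N/mm
W = mg = 3.3 × 9.81 = 32.373 N
½kδ² − Wδ − Wh = 0 → δ = (W + √(W² + 2kWh))/k
δ = (32.373 + √(1048 + 7945.27))/1.8593 = (32.373 + 94.833)/1.8593 = 68.416 mm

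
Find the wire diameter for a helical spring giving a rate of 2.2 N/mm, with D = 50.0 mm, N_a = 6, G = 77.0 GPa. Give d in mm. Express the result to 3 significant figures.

3.62 mm

d = (8D³N_a·k / G)^(1/4) = (8·50.0³·6·2.2 / (77.0×10³))^0.25
  = (171.43)^0.25 = 3.6184 mm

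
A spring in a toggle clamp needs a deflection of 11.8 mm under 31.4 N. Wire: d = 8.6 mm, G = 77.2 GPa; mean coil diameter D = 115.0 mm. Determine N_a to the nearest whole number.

13

Required rate k = F/δ = 31.4/11.8 = 2.661 N/mm
N_a = Gd⁴/(8D³k) = (77.2×10³ × 8.6⁴)/(8 × 115.0³ × 2.661)
    = 4.2229e+08 / 3.23766e+07 = 13.04 → 13 coils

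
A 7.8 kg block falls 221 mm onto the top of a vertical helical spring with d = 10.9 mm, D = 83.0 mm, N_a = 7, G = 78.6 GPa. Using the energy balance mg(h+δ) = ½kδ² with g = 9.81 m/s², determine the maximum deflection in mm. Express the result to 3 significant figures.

k = Gd⁴/(8D³N_a) = (78.6×10³)(10.9⁴)/(8·83.0³·7) = 34.65 N/mm
W = mg = 7.8 × 9.81 = 76.518 N
½kδ² − Wδ − Wh = 0 → δ = (W + √(W² + 2kWh))/k
δ = (76.518 + √(5855 + 1.1719e+06))/34.65 = (76.518 + 1085.2)/34.65 = 33.528 mm

33.5 mm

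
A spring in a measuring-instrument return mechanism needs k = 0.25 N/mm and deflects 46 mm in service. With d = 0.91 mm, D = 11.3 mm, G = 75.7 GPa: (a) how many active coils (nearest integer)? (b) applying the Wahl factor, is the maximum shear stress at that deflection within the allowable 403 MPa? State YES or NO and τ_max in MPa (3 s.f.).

(a) 18 coils; (b) NO, τ_max = 489 MPa

N_a = Gd⁴/(8D³k) = (75.7×10³)(0.91⁴)/(8·11.3³·0.25) = 17.99 → N_a = 18
Actual rate k = Gd⁴/(8D³·18) = 0.24984 N/mm
Working load F = kδ = 0.24984·46 = 11.493 N
C = 11.3/0.91 = 12.4176; K_W = (4C−1)/(4C−4)+0.615/C = 1.1152
τ_max = K_W·8FD/(πd³) = 1.1152·438.85 = 489.41 MPa
τ_max > 403 MPa → exceeds allowable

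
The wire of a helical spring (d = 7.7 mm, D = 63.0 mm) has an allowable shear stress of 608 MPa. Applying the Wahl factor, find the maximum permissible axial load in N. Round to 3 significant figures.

1470 N

C = D/d = 63.0/7.7 = 8.1818
K_W = (4C−1)/(4C−4) + 0.615/C = 31.727/28.727 + 0.0752 = 1.1796
τ_max = K·8FD/(πd³) → F_max = τ_allow·πd³/(8DK)
F_max = 608·π·7.7³/(8·63.0·1.1796) = 8.7202e+05/594.52 = 1466.8 N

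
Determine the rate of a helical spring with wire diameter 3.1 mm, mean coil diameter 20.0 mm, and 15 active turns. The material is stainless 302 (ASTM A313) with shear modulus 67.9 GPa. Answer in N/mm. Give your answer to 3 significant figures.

6.53 N/mm

k = Gd⁴/(8D³N_a) = (67.9×10³ × 3.1⁴) / (8 × 20.0³ × 15)
  = 6.27071e+06 / 960000 = 6.532 N/mm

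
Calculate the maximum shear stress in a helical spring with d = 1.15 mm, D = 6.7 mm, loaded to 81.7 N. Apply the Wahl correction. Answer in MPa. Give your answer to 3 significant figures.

Spring index C = D/d = 6.7/1.15 = 5.8261
K_W = (4C−1)/(4C−4) + 0.615/C = 22.304/19.304 + 0.1056 = 1.2610
τ₀ = 8FD/(πd³) = 8·81.7·6.7/(π·1.15³) = 4379.12/4.778 = 916.52 MPa
τ_max = K·τ₀ = 1.2610 × 916.52 = 1155.7 MPa

1160 MPa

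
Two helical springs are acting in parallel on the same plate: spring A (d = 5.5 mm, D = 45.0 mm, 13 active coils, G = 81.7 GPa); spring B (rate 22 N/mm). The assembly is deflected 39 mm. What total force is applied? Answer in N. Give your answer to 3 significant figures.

1170 N

k_A = Gd⁴/(8D³N_a) = (81.7×10³)(5.5⁴)/(8·45.0³·13) = 7.8886 N/mm
Parallel: k_eq = 7.8886 + 22 = 29.889 N/mm
F = k_eq·δ = 29.889·39 = 1165.7 N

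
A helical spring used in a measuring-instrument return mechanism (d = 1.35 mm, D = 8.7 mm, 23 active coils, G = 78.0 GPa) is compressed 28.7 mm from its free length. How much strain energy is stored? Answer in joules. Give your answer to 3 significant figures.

0.881 J

k = Gd⁴/(8D³N_a) = (78.0×10³)(1.35⁴)/(8·8.7³·23) = 2.1382 N/mm
U = ½kδ² = 0.5 × 2.1382 × 28.7² = 880.62 N·mm = 0.88062 J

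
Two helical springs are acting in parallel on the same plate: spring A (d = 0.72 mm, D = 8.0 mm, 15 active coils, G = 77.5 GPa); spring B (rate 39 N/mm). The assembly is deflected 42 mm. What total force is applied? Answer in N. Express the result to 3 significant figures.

k_A = Gd⁴/(8D³N_a) = (77.5×10³)(0.72⁴)/(8·8.0³·15) = 0.33898 N/mm
Parallel: k_eq = 0.33898 + 39 = 39.339 N/mm
F = k_eq·δ = 39.339·42 = 1652.2 N

1650 N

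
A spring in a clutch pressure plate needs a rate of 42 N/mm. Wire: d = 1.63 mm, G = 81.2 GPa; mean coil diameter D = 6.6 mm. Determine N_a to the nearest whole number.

6

N_a = Gd⁴/(8D³k) = (81.2×10³ × 1.63⁴)/(8 × 6.6³ × 42)
    = 573200 / 96598.7 = 5.934 → 6 coils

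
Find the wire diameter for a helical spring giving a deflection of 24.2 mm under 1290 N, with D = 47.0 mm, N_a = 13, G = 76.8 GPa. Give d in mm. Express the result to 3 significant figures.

9.30 mm

Required rate k = F/δ = 1290/24.2 = 53.306 N/mm
d = (8D³N_a·k / G)^(1/4) = (8·47.0³·13·53.306 / (76.8×10³))^0.25
  = (7494.5)^0.25 = 9.3043 mm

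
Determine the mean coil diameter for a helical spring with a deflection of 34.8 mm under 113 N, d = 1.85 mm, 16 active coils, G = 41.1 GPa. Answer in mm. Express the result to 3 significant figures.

10.5 mm

Required rate k = F/δ = 113/34.8 = 3.2471 N/mm
D = (Gd⁴/(8N_a·k))^(1/3) = (41.1×10³·1.85⁴/(8·16·3.2471))^(1/3)
  = (1158.3)^(1/3) = 10.5020 mm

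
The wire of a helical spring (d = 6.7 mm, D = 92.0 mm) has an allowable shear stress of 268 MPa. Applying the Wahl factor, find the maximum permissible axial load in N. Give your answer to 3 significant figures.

312 N

C = D/d = 92.0/6.7 = 13.7313
K_W = (4C−1)/(4C−4) + 0.615/C = 53.925/50.925 + 0.0448 = 1.1037
τ_max = K·8FD/(πd³) → F_max = τ_allow·πd³/(8DK)
F_max = 268·π·6.7³/(8·92.0·1.1037) = 2.5323e+05/812.32 = 311.73 N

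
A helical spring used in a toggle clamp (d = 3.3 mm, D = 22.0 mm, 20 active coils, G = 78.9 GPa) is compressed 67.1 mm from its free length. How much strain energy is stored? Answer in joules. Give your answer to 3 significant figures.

12.4 J

k = Gd⁴/(8D³N_a) = (78.9×10³)(3.3⁴)/(8·22.0³·20) = 5.4922 N/mm
U = ½kδ² = 0.5 × 5.4922 × 67.1² = 12364 N·mm = 12.364 J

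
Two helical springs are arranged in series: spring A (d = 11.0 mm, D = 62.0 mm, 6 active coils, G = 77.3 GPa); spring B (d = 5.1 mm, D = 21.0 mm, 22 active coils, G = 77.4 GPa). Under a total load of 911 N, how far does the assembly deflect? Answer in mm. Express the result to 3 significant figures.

37.6 mm

k_A = Gd⁴/(8D³N_a) = (77.3×10³)(11.0⁴)/(8·62.0³·6) = 98.931 N/mm
k_B = Gd⁴/(8D³N_a) = (77.4×10³)(5.1⁴)/(8·21.0³·22) = 32.126 N/mm
Series: 1/k_eq = 1/98.931 + 1/32.126 = 0.041236; k_eq = 24.251 N/mm
δ = F/k_eq = 911/24.251 = 37.566 mm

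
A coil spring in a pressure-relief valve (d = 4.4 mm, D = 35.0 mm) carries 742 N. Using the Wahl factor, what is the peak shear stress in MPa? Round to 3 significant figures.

Spring index C = D/d = 35.0/4.4 = 7.9545
K_W = (4C−1)/(4C−4) + 0.615/C = 30.818/27.818 + 0.0773 = 1.1852
τ₀ = 8FD/(πd³) = 8·742·35.0/(π·4.4³) = 207760/267.61 = 776.34 MPa
τ_max = K·τ₀ = 1.1852 × 776.34 = 920.09 MPa

920 MPa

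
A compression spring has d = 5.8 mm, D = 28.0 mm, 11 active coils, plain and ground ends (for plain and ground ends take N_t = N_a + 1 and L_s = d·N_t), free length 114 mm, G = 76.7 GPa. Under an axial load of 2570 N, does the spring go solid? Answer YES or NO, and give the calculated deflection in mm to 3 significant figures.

YES, δ = 57.2 mm

k = Gd⁴/(8D³N_a) = (76.7×10³)(5.8⁴)/(8·28.0³·11) = 44.931 N/mm
N_t = 12; L_s = 5.8·12 = 69.6 mm; δ_solid = L₀ − L_s = 114 − 69.6 = 44.4 mm
δ = F/k = 2570/44.931 = 57.198 mm
δ ≥ δ_solid → spring goes solid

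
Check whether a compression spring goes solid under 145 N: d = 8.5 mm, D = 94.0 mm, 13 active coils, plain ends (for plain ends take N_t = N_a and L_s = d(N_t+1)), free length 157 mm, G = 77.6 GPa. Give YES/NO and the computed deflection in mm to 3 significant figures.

NO, δ = 30.9 mm

k = Gd⁴/(8D³N_a) = (77.6×10³)(8.5⁴)/(8·94.0³·13) = 4.6894 N/mm
N_t = 13; L_s = 8.5·14 = 119 mm; δ_solid = L₀ − L_s = 157 − 119 = 38 mm
δ = F/k = 145/4.6894 = 30.921 mm
δ < δ_solid → spring does not go solid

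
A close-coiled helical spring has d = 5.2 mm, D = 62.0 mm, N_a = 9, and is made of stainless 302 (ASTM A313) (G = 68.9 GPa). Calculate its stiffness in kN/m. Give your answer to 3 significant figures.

k = Gd⁴/(8D³N_a) = (68.9×10³ × 5.2⁴) / (8 × 62.0³ × 9)
  = 5.0377e+07 / 1.71596e+07 = 2.9358 N/mm

2.94 kN/m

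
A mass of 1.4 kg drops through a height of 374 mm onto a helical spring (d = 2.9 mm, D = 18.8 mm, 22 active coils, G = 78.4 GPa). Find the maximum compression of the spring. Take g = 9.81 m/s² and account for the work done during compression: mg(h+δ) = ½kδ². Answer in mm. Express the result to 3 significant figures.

49.5 mm

k = Gd⁴/(8D³N_a) = (78.4×10³)(2.9⁴)/(8·18.8³·22) = 4.7416 N/mm
W = mg = 1.4 × 9.81 = 13.734 N
½kδ² − Wδ − Wh = 0 → δ = (W + √(W² + 2kWh))/k
δ = (13.734 + √(188.62 + 48710.3))/4.7416 = (13.734 + 221.13)/4.7416 = 49.533 mm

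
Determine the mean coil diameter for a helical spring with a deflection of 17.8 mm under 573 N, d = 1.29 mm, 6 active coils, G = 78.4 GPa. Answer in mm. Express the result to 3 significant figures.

5.20 mm

Required rate k = F/δ = 573/17.8 = 32.191 N/mm
D = (Gd⁴/(8N_a·k))^(1/3) = (78.4×10³·1.29⁴/(8·6·32.191))^(1/3)
  = (140.507)^(1/3) = 5.1988 mm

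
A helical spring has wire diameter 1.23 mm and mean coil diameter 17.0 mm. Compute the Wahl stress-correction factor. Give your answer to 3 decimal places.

C = D/d = 17.0/1.23 = 13.8211
K_W = (4C−1)/(4C−4) + 0.615/C = 54.285/51.285 + 0.0445 = 1.1030

1.103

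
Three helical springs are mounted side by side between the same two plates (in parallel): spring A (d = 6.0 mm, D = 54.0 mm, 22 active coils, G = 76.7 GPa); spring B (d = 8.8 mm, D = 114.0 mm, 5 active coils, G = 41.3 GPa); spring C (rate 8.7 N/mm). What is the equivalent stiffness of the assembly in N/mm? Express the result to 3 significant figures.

k_A = Gd⁴/(8D³N_a) = (76.7×10³)(6.0⁴)/(8·54.0³·22) = 3.5868 N/mm
k_B = Gd⁴/(8D³N_a) = (41.3×10³)(8.8⁴)/(8·114.0³·5) = 4.1793 N/mm
Parallel: k_eq = 3.5868 + 4.1793 + 8.7 = 16.466 N/mm

16.5 N/mm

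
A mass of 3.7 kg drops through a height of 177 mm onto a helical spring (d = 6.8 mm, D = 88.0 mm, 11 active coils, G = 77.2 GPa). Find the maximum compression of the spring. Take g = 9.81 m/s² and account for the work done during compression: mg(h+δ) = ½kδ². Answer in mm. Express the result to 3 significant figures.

k = Gd⁴/(8D³N_a) = (77.2×10³)(6.8⁴)/(8·88.0³·11) = 2.7525 N/mm
W = mg = 3.7 × 9.81 = 36.297 N
½kδ² − Wδ − Wh = 0 → δ = (W + √(W² + 2kWh))/k
δ = (36.297 + √(1317.5 + 35366.8))/2.7525 = (36.297 + 191.53)/2.7525 = 82.772 mm

82.8 mm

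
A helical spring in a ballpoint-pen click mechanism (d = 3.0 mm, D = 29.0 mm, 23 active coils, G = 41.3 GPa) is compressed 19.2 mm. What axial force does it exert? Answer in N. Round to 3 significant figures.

k = Gd⁴/(8D³N_a) = (41.3×10³)(3.0⁴)/(8·29.0³·23) = 0.74546 N/mm
F = k·δ = 0.74546 × 19.2 = 14.313 N

14.3 N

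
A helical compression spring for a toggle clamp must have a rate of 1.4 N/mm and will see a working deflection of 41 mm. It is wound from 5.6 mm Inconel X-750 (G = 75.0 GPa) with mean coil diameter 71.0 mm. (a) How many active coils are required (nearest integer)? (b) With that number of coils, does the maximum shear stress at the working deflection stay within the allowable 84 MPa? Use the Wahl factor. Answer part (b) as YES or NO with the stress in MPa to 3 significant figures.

(a) 18 coils; (b) YES, τ_max = 67.2 MPa

N_a = Gd⁴/(8D³k) = (75.0×10³)(5.6⁴)/(8·71.0³·1.4) = 18.4 → N_a = 18
Actual rate k = Gd⁴/(8D³·18) = 1.4311 N/mm
Working load F = kδ = 1.4311·41 = 58.676 N
C = 71.0/5.6 = 12.6786; K_W = (4C−1)/(4C−4)+0.615/C = 1.1127
τ_max = K_W·8FD/(πd³) = 1.1127·60.408 = 67.218 MPa
τ_max ≤ 84 MPa → acceptable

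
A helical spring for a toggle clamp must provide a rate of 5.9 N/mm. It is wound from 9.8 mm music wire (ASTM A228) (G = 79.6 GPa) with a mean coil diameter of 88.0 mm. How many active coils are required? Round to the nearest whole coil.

N_a = Gd⁴/(8D³k) = (79.6×10³ × 9.8⁴)/(8 × 88.0³ × 5.9)
    = 7.34205e+08 / 3.21655e+07 = 22.83 → 23 coils

23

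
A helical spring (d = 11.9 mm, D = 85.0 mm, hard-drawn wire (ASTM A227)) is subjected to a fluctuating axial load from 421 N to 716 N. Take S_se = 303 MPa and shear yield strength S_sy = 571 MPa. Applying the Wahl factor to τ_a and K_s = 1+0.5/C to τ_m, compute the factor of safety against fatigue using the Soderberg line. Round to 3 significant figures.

4.71

C = D/d = 85.0/11.9 = 7.1429; K_W = (4C−1)/(4C−4)+0.615/C = 1.2082; K_s = 1+0.5/C = 1.0700
F_a = (F_max−F_min)/2 = 147.5 N; F_m = (F_max+F_min)/2 = 568.5 N
τ_a = K_W·8F_aD/(πd³) = 1.2082 × 18.946 = 22.89 MPa
τ_m = K_s·8F_mD/(πd³) = 1.0700 × 73.021 = 78.133 MPa
Soderberg: 1/n_f = τ_a/S_se + τ_m/S_sy = 22.89/303 + 78.133/571 = 0.07554 + 0.13683 = 0.21238
n_f = 1/0.21238 = 4.709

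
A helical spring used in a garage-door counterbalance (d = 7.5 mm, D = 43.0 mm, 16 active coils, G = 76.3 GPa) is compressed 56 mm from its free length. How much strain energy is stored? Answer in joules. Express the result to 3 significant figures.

37.2 J

k = Gd⁴/(8D³N_a) = (76.3×10³)(7.5⁴)/(8·43.0³·16) = 23.722 N/mm
U = ½kδ² = 0.5 × 23.722 × 56² = 37196 N·mm = 37.196 J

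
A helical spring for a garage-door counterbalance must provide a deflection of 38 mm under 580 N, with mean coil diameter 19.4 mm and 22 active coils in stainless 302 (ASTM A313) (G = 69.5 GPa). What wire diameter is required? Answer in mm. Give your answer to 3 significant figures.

Required rate k = F/δ = 580/38 = 15.263 N/mm
d = (8D³N_a·k / G)^(1/4) = (8·19.4³·22·15.263 / (69.5×10³))^0.25
  = (282.21)^0.25 = 4.0987 mm

4.10 mm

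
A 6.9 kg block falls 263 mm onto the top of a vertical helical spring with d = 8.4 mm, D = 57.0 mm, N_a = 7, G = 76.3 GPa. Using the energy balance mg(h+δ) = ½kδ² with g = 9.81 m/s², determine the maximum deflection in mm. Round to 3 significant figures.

k = Gd⁴/(8D³N_a) = (76.3×10³)(8.4⁴)/(8·57.0³·7) = 36.629 N/mm
W = mg = 6.9 × 9.81 = 67.689 N
½kδ² − Wδ − Wh = 0 → δ = (W + √(W² + 2kWh))/k
δ = (67.689 + √(4581.8 + 1.30417e+06))/36.629 = (67.689 + 1144)/36.629 = 33.08 mm

33.1 mm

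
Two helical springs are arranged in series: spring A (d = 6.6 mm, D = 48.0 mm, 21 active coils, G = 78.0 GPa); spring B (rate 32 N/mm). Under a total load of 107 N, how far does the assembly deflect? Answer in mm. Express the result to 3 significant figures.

16.8 mm

k_A = Gd⁴/(8D³N_a) = (78.0×10³)(6.6⁴)/(8·48.0³·21) = 7.9659 N/mm
Series: 1/k_eq = 1/7.9659 + 1/32 = 0.15678; k_eq = 6.3782 N/mm
δ = F/k_eq = 107/6.3782 = 16.776 mm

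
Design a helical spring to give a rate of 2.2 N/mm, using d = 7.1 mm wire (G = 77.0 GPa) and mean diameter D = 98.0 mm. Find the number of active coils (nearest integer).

N_a = Gd⁴/(8D³k) = (77.0×10³ × 7.1⁴)/(8 × 98.0³ × 2.2)
    = 1.9567e+08 / 1.6565e+07 = 11.81 → 12 coils

12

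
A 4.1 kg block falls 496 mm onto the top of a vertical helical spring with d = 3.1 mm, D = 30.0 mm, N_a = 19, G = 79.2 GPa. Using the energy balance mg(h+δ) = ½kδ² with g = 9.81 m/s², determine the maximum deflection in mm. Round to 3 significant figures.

k = Gd⁴/(8D³N_a) = (79.2×10³)(3.1⁴)/(8·30.0³·19) = 1.7822 N/mm
W = mg = 4.1 × 9.81 = 40.221 N
½kδ² − Wδ − Wh = 0 → δ = (W + √(W² + 2kWh))/k
δ = (40.221 + √(1617.7 + 71109.7))/1.7822 = (40.221 + 269.68)/1.7822 = 173.88 mm

174 mm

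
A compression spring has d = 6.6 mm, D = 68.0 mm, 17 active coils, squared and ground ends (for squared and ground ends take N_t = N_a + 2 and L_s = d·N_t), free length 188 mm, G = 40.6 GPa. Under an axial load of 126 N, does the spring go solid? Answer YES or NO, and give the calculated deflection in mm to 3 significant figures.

k = Gd⁴/(8D³N_a) = (40.6×10³)(6.6⁴)/(8·68.0³·17) = 1.8015 N/mm
N_t = 19; L_s = 6.6·19 = 125.4 mm; δ_solid = L₀ − L_s = 188 − 125.4 = 62.6 mm
δ = F/k = 126/1.8015 = 69.941 mm
δ ≥ δ_solid → spring goes solid

YES, δ = 69.9 mm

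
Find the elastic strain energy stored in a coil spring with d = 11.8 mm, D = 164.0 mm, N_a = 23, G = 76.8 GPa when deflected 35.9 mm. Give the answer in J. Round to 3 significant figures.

k = Gd⁴/(8D³N_a) = (76.8×10³)(11.8⁴)/(8·164.0³·23) = 1.8346 N/mm
U = ½kδ² = 0.5 × 1.8346 × 35.9² = 1182.2 N·mm = 1.1822 J

1.18 J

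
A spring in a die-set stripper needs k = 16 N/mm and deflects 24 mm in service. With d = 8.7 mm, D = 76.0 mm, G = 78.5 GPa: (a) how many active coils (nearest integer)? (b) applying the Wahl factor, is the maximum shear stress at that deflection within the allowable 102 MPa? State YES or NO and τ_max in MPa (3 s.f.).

(a) 8 coils; (b) NO, τ_max = 132 MPa

N_a = Gd⁴/(8D³k) = (78.5×10³)(8.7⁴)/(8·76.0³·16) = 8.004 → N_a = 8
Actual rate k = Gd⁴/(8D³·8) = 16.008 N/mm
Working load F = kδ = 16.008·24 = 384.18 N
C = 76.0/8.7 = 8.7356; K_W = (4C−1)/(4C−4)+0.615/C = 1.1674
τ_max = K_W·8FD/(πd³) = 1.1674·112.91 = 131.81 MPa
τ_max > 102 MPa → exceeds allowable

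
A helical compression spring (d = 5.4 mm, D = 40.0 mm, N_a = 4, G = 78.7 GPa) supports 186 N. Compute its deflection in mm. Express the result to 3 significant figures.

5.69 mm

k = Gd⁴/(8D³N_a) = (78.7×10³)(5.4⁴)/(8·40.0³·4) = 32.675 N/mm
δ = F/k = 186 / 32.675 = 5.6924 mm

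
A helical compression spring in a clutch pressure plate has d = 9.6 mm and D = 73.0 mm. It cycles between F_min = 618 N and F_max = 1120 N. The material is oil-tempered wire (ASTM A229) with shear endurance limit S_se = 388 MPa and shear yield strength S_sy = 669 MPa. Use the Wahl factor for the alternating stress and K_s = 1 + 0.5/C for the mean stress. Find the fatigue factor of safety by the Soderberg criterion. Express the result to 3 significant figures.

2.21

C = D/d = 73.0/9.6 = 7.6042; K_W = (4C−1)/(4C−4)+0.615/C = 1.1944; K_s = 1+0.5/C = 1.0658
F_a = (F_max−F_min)/2 = 251 N; F_m = (F_max+F_min)/2 = 869 N
τ_a = K_W·8F_aD/(πd³) = 1.1944 × 52.738 = 62.992 MPa
τ_m = K_s·8F_mD/(πd³) = 1.0658 × 182.59 = 194.59 MPa
Soderberg: 1/n_f = τ_a/S_se + τ_m/S_sy = 62.992/388 + 194.59/669 = 0.16235 + 0.29087 = 0.45322
n_f = 1/0.45322 = 2.206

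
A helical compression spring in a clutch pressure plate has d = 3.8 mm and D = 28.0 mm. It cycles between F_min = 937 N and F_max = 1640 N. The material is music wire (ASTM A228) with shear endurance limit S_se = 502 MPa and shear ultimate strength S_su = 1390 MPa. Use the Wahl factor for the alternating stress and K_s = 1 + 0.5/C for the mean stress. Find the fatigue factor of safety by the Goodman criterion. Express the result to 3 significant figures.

C = D/d = 28.0/3.8 = 7.3684; K_W = (4C−1)/(4C−4)+0.615/C = 1.2012; K_s = 1+0.5/C = 1.0679
F_a = (F_max−F_min)/2 = 351.5 N; F_m = (F_max+F_min)/2 = 1288.5 N
τ_a = K_W·8F_aD/(πd³) = 1.2012 × 456.74 = 548.66 MPa
τ_m = K_s·8F_mD/(πd³) = 1.0679 × 1674.3 = 1787.9 MPa
Goodman: 1/n_f = τ_a/S_se + τ_m/S_su = 548.66/502 + 1787.9/1390 = 1.09294 + 1.28626 = 2.3792
n_f = 1/2.3792 = 0.4203

0.420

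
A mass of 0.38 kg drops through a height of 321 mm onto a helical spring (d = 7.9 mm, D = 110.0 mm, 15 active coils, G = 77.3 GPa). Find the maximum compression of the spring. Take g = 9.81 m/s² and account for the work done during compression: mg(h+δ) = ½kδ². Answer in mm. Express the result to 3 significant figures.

37.7 mm

k = Gd⁴/(8D³N_a) = (77.3×10³)(7.9⁴)/(8·110.0³·15) = 1.8851 N/mm
W = mg = 0.38 × 9.81 = 3.7278 N
½kδ² − Wδ − Wh = 0 → δ = (W + √(W² + 2kWh))/k
δ = (3.7278 + √(13.896 + 4511.45))/1.8851 = (3.7278 + 67.271)/1.8851 = 37.663 mm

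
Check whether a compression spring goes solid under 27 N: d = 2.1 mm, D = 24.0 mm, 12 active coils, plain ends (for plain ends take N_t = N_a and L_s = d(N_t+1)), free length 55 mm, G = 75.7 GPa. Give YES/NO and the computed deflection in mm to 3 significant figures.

NO, δ = 24.3 mm

k = Gd⁴/(8D³N_a) = (75.7×10³)(2.1⁴)/(8·24.0³·12) = 1.1093 N/mm
N_t = 12; L_s = 2.1·13 = 27.3 mm; δ_solid = L₀ − L_s = 55 − 27.3 = 27.7 mm
δ = F/k = 27/1.1093 = 24.339 mm
δ < δ_solid → spring does not go solid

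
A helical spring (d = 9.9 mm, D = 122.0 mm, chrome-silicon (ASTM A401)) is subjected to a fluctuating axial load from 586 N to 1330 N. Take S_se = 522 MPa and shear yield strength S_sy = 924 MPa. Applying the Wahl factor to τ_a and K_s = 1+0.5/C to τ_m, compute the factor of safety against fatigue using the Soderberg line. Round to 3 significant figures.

1.67

C = D/d = 122.0/9.9 = 12.3232; K_W = (4C−1)/(4C−4)+0.615/C = 1.1161; K_s = 1+0.5/C = 1.0406
F_a = (F_max−F_min)/2 = 372 N; F_m = (F_max+F_min)/2 = 958 N
τ_a = K_W·8F_aD/(πd³) = 1.1161 × 119.11 = 132.94 MPa
τ_m = K_s·8F_mD/(πd³) = 1.0406 × 306.73 = 319.18 MPa
Soderberg: 1/n_f = τ_a/S_se + τ_m/S_sy = 132.94/522 + 319.18/924 = 0.25467 + 0.34543 = 0.60011
n_f = 1/0.60011 = 1.666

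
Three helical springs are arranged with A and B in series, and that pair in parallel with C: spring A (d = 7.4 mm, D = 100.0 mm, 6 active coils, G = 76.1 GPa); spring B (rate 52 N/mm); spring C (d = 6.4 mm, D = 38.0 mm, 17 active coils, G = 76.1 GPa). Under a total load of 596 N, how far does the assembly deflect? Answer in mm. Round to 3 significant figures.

27.8 mm

k_A = Gd⁴/(8D³N_a) = (76.1×10³)(7.4⁴)/(8·100.0³·6) = 4.7541 N/mm
k_C = Gd⁴/(8D³N_a) = (76.1×10³)(6.4⁴)/(8·38.0³·17) = 17.109 N/mm
Springs A,B series: k_AB = 1/(1/4.7541+1/52) = 4.3559 N/mm; parallel with C: k_eq = 4.3559+17.109 = 21.464 N/mm
δ = F/k_eq = 596/21.464 = 27.767 mm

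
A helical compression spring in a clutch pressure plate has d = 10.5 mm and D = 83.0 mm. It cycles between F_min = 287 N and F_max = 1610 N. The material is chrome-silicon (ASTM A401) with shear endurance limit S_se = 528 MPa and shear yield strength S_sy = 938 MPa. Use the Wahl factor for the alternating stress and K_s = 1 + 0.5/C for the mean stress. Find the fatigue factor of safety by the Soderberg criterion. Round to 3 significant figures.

C = D/d = 83.0/10.5 = 7.9048; K_W = (4C−1)/(4C−4)+0.615/C = 1.1864; K_s = 1+0.5/C = 1.0633
F_a = (F_max−F_min)/2 = 661.5 N; F_m = (F_max+F_min)/2 = 948.5 N
τ_a = K_W·8F_aD/(πd³) = 1.1864 × 120.78 = 143.29 MPa
τ_m = K_s·8F_mD/(πd³) = 1.0633 × 173.18 = 184.13 MPa
Soderberg: 1/n_f = τ_a/S_se + τ_m/S_sy = 143.29/528 + 184.13/938 = 0.27138 + 0.19630 = 0.46769
n_f = 1/0.46769 = 2.138

2.14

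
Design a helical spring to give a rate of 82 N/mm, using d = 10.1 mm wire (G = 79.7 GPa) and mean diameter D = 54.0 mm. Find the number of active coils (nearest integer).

8

N_a = Gd⁴/(8D³k) = (79.7×10³ × 10.1⁴)/(8 × 54.0³ × 82)
    = 8.29361e+08 / 1.03296e+08 = 8.029 → 8 coils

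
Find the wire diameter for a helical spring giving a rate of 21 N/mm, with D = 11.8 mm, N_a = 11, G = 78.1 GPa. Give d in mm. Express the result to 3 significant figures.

d = (8D³N_a·k / G)^(1/4) = (8·11.8³·11·21 / (78.1×10³))^0.25
  = (38.877)^0.25 = 2.4970 mm

2.50 mm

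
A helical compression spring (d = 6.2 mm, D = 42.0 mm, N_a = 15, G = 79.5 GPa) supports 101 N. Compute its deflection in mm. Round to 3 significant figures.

7.64 mm

k = Gd⁴/(8D³N_a) = (79.5×10³)(6.2⁴)/(8·42.0³·15) = 13.213 N/mm
δ = F/k = 101 / 13.213 = 7.6439 mm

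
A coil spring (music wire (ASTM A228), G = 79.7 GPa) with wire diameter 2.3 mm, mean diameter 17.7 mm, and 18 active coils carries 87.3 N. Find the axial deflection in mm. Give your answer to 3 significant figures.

k = Gd⁴/(8D³N_a) = (79.7×10³)(2.3⁴)/(8·17.7³·18) = 2.7931 N/mm
δ = F/k = 87.3 / 2.7931 = 31.256 mm

31.3 mm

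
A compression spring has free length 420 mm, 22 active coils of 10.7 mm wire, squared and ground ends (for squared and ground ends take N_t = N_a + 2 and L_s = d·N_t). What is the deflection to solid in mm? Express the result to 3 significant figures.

163 mm

N_t = 24; L_s = 10.7·24 = 256.8 mm
δ_solid = L₀ − L_s = 420 − 256.8 = 163.2 mm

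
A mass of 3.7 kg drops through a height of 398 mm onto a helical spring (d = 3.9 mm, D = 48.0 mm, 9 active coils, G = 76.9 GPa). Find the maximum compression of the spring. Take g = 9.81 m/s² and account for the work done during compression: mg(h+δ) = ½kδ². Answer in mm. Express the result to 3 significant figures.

131 mm

k = Gd⁴/(8D³N_a) = (76.9×10³)(3.9⁴)/(8·48.0³·9) = 2.2342 N/mm
W = mg = 3.7 × 9.81 = 36.297 N
½kδ² − Wδ − Wh = 0 → δ = (W + √(W² + 2kWh))/k
δ = (36.297 + √(1317.5 + 64552.4))/2.2342 = (36.297 + 256.65)/2.2342 = 131.12 mm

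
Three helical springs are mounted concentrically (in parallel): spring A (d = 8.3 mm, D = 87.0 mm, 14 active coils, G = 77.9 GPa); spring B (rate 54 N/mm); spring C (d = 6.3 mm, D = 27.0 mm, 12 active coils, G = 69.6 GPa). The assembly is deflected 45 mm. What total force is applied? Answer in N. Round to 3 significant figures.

5270 N

k_A = Gd⁴/(8D³N_a) = (77.9×10³)(8.3⁴)/(8·87.0³·14) = 5.0127 N/mm
k_C = Gd⁴/(8D³N_a) = (69.6×10³)(6.3⁴)/(8·27.0³·12) = 58.024 N/mm
Parallel: k_eq = 5.0127 + 54 + 58.024 = 117.04 N/mm
F = k_eq·δ = 117.04·45 = 5266.7 N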